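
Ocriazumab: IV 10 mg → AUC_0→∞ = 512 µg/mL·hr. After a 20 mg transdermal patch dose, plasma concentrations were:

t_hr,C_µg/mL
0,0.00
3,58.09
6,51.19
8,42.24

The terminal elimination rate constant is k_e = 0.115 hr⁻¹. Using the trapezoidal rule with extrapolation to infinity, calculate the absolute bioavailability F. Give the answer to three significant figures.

F = 0.695

Trapezoidal AUC_0→8 (transdermal patch):
  [0→3]: (0.00+58.09)/2 × 3 = 87.135
  [3→6]: (58.09+51.19)/2 × 3 = 163.92
  [6→8]: (51.19+42.24)/2 × 2 = 93.43
  Sum = 344.485 µg/mL·hr
Tail: C_last/k_e = 42.24/0.115 = 367.304
AUC_0→∞ (transdermal patch) = 344.485 + 367.304 = 711.789 µg/mL·hr
F = (AUC_ev/D_ev)/(AUC_iv/D_iv) = (711.789/20)/(512/10) = 35.58945/51.2 = 0.6951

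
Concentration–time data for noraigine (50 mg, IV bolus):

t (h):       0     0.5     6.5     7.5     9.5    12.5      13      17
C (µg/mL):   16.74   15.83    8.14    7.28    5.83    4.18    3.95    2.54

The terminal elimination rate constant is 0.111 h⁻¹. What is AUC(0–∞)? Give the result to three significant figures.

Trapezoidal AUC_0→17:
  [0→0.5]: (16.74+15.83)/2 × 0.5 = 8.1425
  [0.5→6.5]: (15.83+8.14)/2 × 6 = 71.91
  [6.5→7.5]: (8.14+7.28)/2 × 1 = 7.71
  [7.5→9.5]: (7.28+5.83)/2 × 2 = 13.11
  [9.5→12.5]: (5.83+4.18)/2 × 3 = 15.015
  [12.5→13]: (4.18+3.95)/2 × 0.5 = 2.0325
  [13→17]: (3.95+2.54)/2 × 4 = 12.98
  Sum = 130.9 µg/mL·h
Extrapolated tail: C_last / k_e = 2.54 / 0.111 = 22.883
AUC_0→∞ = 130.9 + 22.883 = 153.783 µg/mL·h

AUC = 154 µg/mL·h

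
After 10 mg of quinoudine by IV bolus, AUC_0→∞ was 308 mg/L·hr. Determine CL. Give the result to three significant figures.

CL = Dose_iv / AUC_0→∞
   = 10 / 308 = 0.0324675 L/hr

CL = 0.0325 L/hr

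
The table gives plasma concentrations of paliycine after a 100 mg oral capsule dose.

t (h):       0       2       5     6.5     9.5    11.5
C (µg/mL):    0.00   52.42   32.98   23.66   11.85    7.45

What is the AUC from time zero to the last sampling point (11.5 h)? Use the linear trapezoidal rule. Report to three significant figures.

Trapezoidal AUC_0→11.5:
  [0→2]: (0.00+52.42)/2 × 2 = 52.42
  [2→5]: (52.42+32.98)/2 × 3 = 128.1
  [5→6.5]: (32.98+23.66)/2 × 1.5 = 42.48
  [6.5→9.5]: (23.66+11.85)/2 × 3 = 53.265
  [9.5→11.5]: (11.85+7.45)/2 × 2 = 19.3
  Sum = 295.565 µg/mL·h

AUC = 296 µg/mL·h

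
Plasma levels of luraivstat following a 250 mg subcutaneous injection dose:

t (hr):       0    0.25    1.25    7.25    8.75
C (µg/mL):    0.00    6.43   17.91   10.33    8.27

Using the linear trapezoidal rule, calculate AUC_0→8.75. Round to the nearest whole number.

Trapezoidal AUC_0→8.75:
  [0→0.25]: (0.00+6.43)/2 × 0.25 = 0.80375
  [0.25→1.25]: (6.43+17.91)/2 × 1 = 12.17
  [1.25→7.25]: (17.91+10.33)/2 × 6 = 84.72
  [7.25→8.75]: (10.33+8.27)/2 × 1.5 = 13.95
  Sum = 111.64375 µg/mL·hr

AUC = 112 µg/mL·hr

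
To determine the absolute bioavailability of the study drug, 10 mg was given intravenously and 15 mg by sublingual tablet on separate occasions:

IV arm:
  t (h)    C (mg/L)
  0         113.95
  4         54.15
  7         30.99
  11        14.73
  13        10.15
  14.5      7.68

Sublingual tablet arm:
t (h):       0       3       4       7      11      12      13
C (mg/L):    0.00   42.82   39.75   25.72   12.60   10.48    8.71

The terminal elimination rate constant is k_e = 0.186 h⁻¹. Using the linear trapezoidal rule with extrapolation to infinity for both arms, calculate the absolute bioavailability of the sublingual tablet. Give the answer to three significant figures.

Trapezoidal AUC_0→14.5 (IV):
  [0→4]: (113.95+54.15)/2 × 4 = 336.2
  [4→7]: (54.15+30.99)/2 × 3 = 127.71
  [7→11]: (30.99+14.73)/2 × 4 = 91.44
  [11→13]: (14.73+10.15)/2 × 2 = 24.88
  [13→14.5]: (10.15+7.68)/2 × 1.5 = 13.3725
  Sum = 593.6025 mg/L·h
IV tail: 7.68/0.186 = 41.290; AUC_iv,0→∞ = 593.6025 + 41.290 = 634.8925 mg/L·h
Trapezoidal AUC_0→13 (sublingual tablet):
  [0→3]: (0.00+42.82)/2 × 3 = 64.23
  [3→4]: (42.82+39.75)/2 × 1 = 41.285
  [4→7]: (39.75+25.72)/2 × 3 = 98.205
  [7→11]: (25.72+12.60)/2 × 4 = 76.64
  [11→12]: (12.60+10.48)/2 × 1 = 11.54
  [12→13]: (10.48+8.71)/2 × 1 = 9.595
  Sum = 301.495 mg/L·h
sublingual tablet tail: 8.71/0.186 = 46.828; AUC_ev,0→∞ = 301.495 + 46.828 = 348.323 mg/L·h
F = (AUC_ev/D_ev)/(AUC_iv/D_iv) = (348.323/15)/(634.8925/10) = 23.2215/63.48925 = 0.3658

F = 0.366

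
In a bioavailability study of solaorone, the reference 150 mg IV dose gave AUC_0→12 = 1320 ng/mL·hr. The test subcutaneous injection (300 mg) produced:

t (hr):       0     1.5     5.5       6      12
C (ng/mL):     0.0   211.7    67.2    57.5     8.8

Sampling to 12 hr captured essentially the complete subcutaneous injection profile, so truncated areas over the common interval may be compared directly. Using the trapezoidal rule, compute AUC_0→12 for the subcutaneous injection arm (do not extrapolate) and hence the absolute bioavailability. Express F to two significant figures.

Trapezoidal AUC_0→12 (subcutaneous injection):
  [0→1.5]: (0.0+211.7)/2 × 1.5 = 158.775
  [1.5→5.5]: (211.7+67.2)/2 × 4 = 557.8
  [5.5→6]: (67.2+57.5)/2 × 0.5 = 31.175
  [6→12]: (57.5+8.8)/2 × 6 = 198.9
  Sum = 946.65 ng/mL·hr
F = (AUC_ev/D_ev)/(AUC_iv/D_iv) = (946.65/300)/(1320/150) = 3.1555/8.8 = 0.3586

F = 0.36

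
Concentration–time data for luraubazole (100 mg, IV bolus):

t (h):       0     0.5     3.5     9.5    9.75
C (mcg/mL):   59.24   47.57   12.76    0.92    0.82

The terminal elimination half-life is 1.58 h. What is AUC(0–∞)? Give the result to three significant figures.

AUC = 160 mcg/mL·h

Trapezoidal AUC_0→9.75:
  [0→0.5]: (59.24+47.57)/2 × 0.5 = 26.7025
  [0.5→3.5]: (47.57+12.76)/2 × 3 = 90.495
  [3.5→9.5]: (12.76+0.92)/2 × 6 = 41.04
  [9.5→9.75]: (0.92+0.82)/2 × 0.25 = 0.2175
  Sum = 158.455 mcg/mL·h
k_e = ln2 / t½ = 0.693147 / 1.58 = 0.4387 h^-1
Extrapolated tail: C_last / k_e = 0.82 / 0.4387 = 1.869
AUC_0→∞ = 158.455 + 1.869 = 160.324 mcg/mL·h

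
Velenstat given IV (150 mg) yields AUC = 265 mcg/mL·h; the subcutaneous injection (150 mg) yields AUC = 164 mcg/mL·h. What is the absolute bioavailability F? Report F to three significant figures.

F = (AUC_ev / D_ev) / (AUC_iv / D_iv)
  = (164/150) / (265/150)
  = 1.09333 / 1.76667 = 0.6189

F = 0.619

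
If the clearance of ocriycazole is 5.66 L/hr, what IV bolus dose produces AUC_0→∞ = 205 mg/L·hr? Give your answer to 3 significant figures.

Dose_iv = CL × AUC_0→∞
     = 5.66 × 205 = 1160.3 mg

Dose = 1160 mg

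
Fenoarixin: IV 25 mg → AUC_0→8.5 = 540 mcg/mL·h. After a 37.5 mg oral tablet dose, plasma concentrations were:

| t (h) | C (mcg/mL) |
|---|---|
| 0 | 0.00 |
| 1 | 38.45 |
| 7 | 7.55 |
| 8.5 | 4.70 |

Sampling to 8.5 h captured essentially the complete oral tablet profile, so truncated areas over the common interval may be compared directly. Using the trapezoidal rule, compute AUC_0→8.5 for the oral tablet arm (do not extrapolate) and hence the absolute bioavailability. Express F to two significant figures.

Trapezoidal AUC_0→8.5 (oral tablet):
  [0→1]: (0.00+38.45)/2 × 1 = 19.225
  [1→7]: (38.45+7.55)/2 × 6 = 138.0
  [7→8.5]: (7.55+4.70)/2 × 1.5 = 9.1875
  Sum = 166.4125 mcg/mL·h
F = (AUC_ev/D_ev)/(AUC_iv/D_iv) = (166.4125/37.5)/(540/25) = 4.43767/21.6 = 0.2054

F = 0.21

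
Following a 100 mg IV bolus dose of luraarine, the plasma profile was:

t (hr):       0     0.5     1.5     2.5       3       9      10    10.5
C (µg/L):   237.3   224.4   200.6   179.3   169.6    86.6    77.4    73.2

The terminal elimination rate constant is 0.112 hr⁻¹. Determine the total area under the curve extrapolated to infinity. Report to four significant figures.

AUC = 2147 µg/L·hr

Trapezoidal AUC_0→10.5:
  [0→0.5]: (237.3+224.4)/2 × 0.5 = 115.425
  [0.5→1.5]: (224.4+200.6)/2 × 1 = 212.5
  [1.5→2.5]: (200.6+179.3)/2 × 1 = 189.95
  [2.5→3]: (179.3+169.6)/2 × 0.5 = 87.225
  [3→9]: (169.6+86.6)/2 × 6 = 768.6
  [9→10]: (86.6+77.4)/2 × 1 = 82.0
  [10→10.5]: (77.4+73.2)/2 × 0.5 = 37.65
  Sum = 1493.35 µg/L·hr
Extrapolated tail: C_last / k_e = 73.2 / 0.112 = 653.571
AUC_0→∞ = 1493.35 + 653.571 = 2146.921 µg/L·hr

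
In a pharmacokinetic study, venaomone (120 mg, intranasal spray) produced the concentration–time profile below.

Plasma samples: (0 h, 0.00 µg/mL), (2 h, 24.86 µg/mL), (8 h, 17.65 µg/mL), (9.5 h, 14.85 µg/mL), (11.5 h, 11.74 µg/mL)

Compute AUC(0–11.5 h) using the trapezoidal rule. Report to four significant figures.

AUC = 203.4 µg/mL·h

Trapezoidal AUC_0→11.5:
  [0→2]: (0.00+24.86)/2 × 2 = 24.86
  [2→8]: (24.86+17.65)/2 × 6 = 127.53
  [8→9.5]: (17.65+14.85)/2 × 1.5 = 24.375
  [9.5→11.5]: (14.85+11.74)/2 × 2 = 26.59
  Sum = 203.355 µg/mL·h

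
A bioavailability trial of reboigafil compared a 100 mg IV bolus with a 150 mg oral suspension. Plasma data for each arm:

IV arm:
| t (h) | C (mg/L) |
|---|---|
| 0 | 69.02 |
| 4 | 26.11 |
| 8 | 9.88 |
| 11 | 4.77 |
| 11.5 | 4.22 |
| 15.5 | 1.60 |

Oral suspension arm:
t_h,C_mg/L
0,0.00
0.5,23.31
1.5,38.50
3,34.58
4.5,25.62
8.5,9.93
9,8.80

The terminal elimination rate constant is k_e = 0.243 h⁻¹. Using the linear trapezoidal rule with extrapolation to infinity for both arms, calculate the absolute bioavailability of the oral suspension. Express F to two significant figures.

F = 0.54

Trapezoidal AUC_0→15.5 (IV):
  [0→4]: (69.02+26.11)/2 × 4 = 190.26
  [4→8]: (26.11+9.88)/2 × 4 = 71.98
  [8→11]: (9.88+4.77)/2 × 3 = 21.975
  [11→11.5]: (4.77+4.22)/2 × 0.5 = 2.2475
  [11.5→15.5]: (4.22+1.60)/2 × 4 = 11.64
  Sum = 298.1025 mg/L·h
IV tail: 1.60/0.243 = 6.584; AUC_iv,0→∞ = 298.1025 + 6.584 = 304.6865 mg/L·h
Trapezoidal AUC_0→9 (oral suspension):
  [0→0.5]: (0.00+23.31)/2 × 0.5 = 5.8275
  [0.5→1.5]: (23.31+38.50)/2 × 1 = 30.905
  [1.5→3]: (38.50+34.58)/2 × 1.5 = 54.81
  [3→4.5]: (34.58+25.62)/2 × 1.5 = 45.15
  [4.5→8.5]: (25.62+9.93)/2 × 4 = 71.1
  [8.5→9]: (9.93+8.80)/2 × 0.5 = 4.6825
  Sum = 212.475 mg/L·h
oral suspension tail: 8.80/0.243 = 36.214; AUC_ev,0→∞ = 212.475 + 36.214 = 248.689 mg/L·h
F = (AUC_ev/D_ev)/(AUC_iv/D_iv) = (248.689/150)/(304.6865/100) = 1.65793/3.046865 = 0.5441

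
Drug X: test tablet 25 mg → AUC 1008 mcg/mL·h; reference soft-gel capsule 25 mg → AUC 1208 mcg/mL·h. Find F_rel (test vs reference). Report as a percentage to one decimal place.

F_rel = (AUC_test/D_test) / (AUC_ref/D_ref)
      = (1008/25) / (1208/25)
      = 40.32 / 48.32 = 0.8344 = 83.44%

F_rel = 83.4%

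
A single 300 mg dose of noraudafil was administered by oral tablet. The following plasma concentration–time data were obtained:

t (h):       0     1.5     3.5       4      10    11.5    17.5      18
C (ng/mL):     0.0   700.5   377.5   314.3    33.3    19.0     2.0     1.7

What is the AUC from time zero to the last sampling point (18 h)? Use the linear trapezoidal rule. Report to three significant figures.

Trapezoidal AUC_0→18:
  [0→1.5]: (0.0+700.5)/2 × 1.5 = 525.375
  [1.5→3.5]: (700.5+377.5)/2 × 2 = 1078.0
  [3.5→4]: (377.5+314.3)/2 × 0.5 = 172.95
  [4→10]: (314.3+33.3)/2 × 6 = 1042.8
  [10→11.5]: (33.3+19.0)/2 × 1.5 = 39.225
  [11.5→17.5]: (19.0+2.0)/2 × 6 = 63.0
  [17.5→18]: (2.0+1.7)/2 × 0.5 = 0.925
  Sum = 2922.275 ng/mL·h

AUC = 2920 ng/mL·h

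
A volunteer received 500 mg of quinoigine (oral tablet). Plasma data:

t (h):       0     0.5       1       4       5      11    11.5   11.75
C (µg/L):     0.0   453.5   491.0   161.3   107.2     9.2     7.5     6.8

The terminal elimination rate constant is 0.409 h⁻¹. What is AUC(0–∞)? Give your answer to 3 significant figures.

AUC = 1830 µg/L·h

Trapezoidal AUC_0→11.75:
  [0→0.5]: (0.0+453.5)/2 × 0.5 = 113.375
  [0.5→1]: (453.5+491.0)/2 × 0.5 = 236.125
  [1→4]: (491.0+161.3)/2 × 3 = 978.45
  [4→5]: (161.3+107.2)/2 × 1 = 134.25
  [5→11]: (107.2+9.2)/2 × 6 = 349.2
  [11→11.5]: (9.2+7.5)/2 × 0.5 = 4.175
  [11.5→11.75]: (7.5+6.8)/2 × 0.25 = 1.7875
  Sum = 1817.3625 µg/L·h
Extrapolated tail: C_last / k_e = 6.8 / 0.409 = 16.626
AUC_0→∞ = 1817.3625 + 16.626 = 1833.9885 µg/L·h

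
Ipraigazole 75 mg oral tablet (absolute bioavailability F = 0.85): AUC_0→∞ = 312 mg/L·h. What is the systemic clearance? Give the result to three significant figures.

CL = 0.204 L/h

CL = F × Dose / AUC_0→∞
   = 0.85 × 75 / 312 = 0.204327 L/h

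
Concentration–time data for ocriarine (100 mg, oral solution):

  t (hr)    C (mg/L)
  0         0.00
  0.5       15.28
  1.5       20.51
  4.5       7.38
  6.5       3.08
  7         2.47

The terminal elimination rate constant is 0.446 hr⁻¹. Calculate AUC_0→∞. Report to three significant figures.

AUC = 80.9 mg/L·hr

Trapezoidal AUC_0→7:
  [0→0.5]: (0.00+15.28)/2 × 0.5 = 3.82
  [0.5→1.5]: (15.28+20.51)/2 × 1 = 17.895
  [1.5→4.5]: (20.51+7.38)/2 × 3 = 41.835
  [4.5→6.5]: (7.38+3.08)/2 × 2 = 10.46
  [6.5→7]: (3.08+2.47)/2 × 0.5 = 1.3875
  Sum = 75.3975 mg/L·hr
Extrapolated tail: C_last / k_e = 2.47 / 0.446 = 5.538
AUC_0→∞ = 75.3975 + 5.538 = 80.9355 mg/L·hr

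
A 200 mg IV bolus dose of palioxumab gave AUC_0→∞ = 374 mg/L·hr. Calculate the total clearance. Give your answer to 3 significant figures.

CL = 0.535 L/hr

CL = Dose_iv / AUC_0→∞
   = 200 / 374 = 0.534759 L/hr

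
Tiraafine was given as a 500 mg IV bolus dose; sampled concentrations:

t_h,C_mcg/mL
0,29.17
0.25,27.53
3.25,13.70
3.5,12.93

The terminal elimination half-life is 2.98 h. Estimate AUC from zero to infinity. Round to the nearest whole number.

AUC = 128 mcg/mL·h

Trapezoidal AUC_0→3.5:
  [0→0.25]: (29.17+27.53)/2 × 0.25 = 7.0875
  [0.25→3.25]: (27.53+13.70)/2 × 3 = 61.845
  [3.25→3.5]: (13.70+12.93)/2 × 0.25 = 3.32875
  Sum = 72.26125 mcg/mL·h
k_e = ln2 / t½ = 0.693147 / 2.98 = 0.2326 h^-1
Extrapolated tail: C_last / k_e = 12.93 / 0.2326 = 55.589
AUC_0→∞ = 72.26125 + 55.589 = 127.85025 mcg/mL·h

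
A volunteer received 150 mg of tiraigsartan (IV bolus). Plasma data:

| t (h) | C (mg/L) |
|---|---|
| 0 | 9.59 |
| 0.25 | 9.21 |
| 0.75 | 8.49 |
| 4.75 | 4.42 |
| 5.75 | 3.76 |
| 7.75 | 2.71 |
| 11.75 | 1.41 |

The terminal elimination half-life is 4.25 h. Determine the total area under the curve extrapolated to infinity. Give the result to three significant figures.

AUC = 60.0 mg/L·h

Trapezoidal AUC_0→11.75:
  [0→0.25]: (9.59+9.21)/2 × 0.25 = 2.35
  [0.25→0.75]: (9.21+8.49)/2 × 0.5 = 4.425
  [0.75→4.75]: (8.49+4.42)/2 × 4 = 25.82
  [4.75→5.75]: (4.42+3.76)/2 × 1 = 4.09
  [5.75→7.75]: (3.76+2.71)/2 × 2 = 6.47
  [7.75→11.75]: (2.71+1.41)/2 × 4 = 8.24
  Sum = 51.395 mg/L·h
k_e = ln2 / t½ = 0.693147 / 4.25 = 0.1631 h^-1
Extrapolated tail: C_last / k_e = 1.41 / 0.1631 = 8.645
AUC_0→∞ = 51.395 + 8.645 = 60.04 mg/L·h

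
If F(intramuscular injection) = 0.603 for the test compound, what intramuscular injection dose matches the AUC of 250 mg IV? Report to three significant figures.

D_intramuscular = 415 mg

For equal systemic exposure: F × D_ev = D_iv
D_ev = D_iv / F = 250 / 0.603 = 414.594 mg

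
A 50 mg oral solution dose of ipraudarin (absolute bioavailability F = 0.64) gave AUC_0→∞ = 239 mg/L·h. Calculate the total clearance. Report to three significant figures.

CL = F × Dose / AUC_0→∞
   = 0.64 × 50 / 239 = 0.133891 L/h

CL = 0.134 L/h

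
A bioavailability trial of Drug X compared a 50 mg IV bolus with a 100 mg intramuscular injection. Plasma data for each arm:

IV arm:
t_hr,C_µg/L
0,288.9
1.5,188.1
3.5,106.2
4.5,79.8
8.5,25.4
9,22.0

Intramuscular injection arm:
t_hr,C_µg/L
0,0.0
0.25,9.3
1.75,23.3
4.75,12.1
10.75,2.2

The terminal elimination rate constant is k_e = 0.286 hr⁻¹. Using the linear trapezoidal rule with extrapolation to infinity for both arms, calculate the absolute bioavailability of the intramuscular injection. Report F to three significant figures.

Trapezoidal AUC_0→9 (IV):
  [0→1.5]: (288.9+188.1)/2 × 1.5 = 357.75
  [1.5→3.5]: (188.1+106.2)/2 × 2 = 294.3
  [3.5→4.5]: (106.2+79.8)/2 × 1 = 93.0
  [4.5→8.5]: (79.8+25.4)/2 × 4 = 210.4
  [8.5→9]: (25.4+22.0)/2 × 0.5 = 11.85
  Sum = 967.3 µg/L·hr
IV tail: 22.0/0.286 = 76.923; AUC_iv,0→∞ = 967.3 + 76.923 = 1044.223 µg/L·hr
Trapezoidal AUC_0→10.75 (intramuscular injection):
  [0→0.25]: (0.0+9.3)/2 × 0.25 = 1.1625
  [0.25→1.75]: (9.3+23.3)/2 × 1.5 = 24.45
  [1.75→4.75]: (23.3+12.1)/2 × 3 = 53.1
  [4.75→10.75]: (12.1+2.2)/2 × 6 = 42.9
  Sum = 121.6125 µg/L·hr
intramuscular injection tail: 2.2/0.286 = 7.692; AUC_ev,0→∞ = 121.6125 + 7.692 = 129.3045 µg/L·hr
F = (AUC_ev/D_ev)/(AUC_iv/D_iv) = (129.3045/100)/(1044.223/50) = 1.293045/20.88446 = 0.0619

F = 0.0619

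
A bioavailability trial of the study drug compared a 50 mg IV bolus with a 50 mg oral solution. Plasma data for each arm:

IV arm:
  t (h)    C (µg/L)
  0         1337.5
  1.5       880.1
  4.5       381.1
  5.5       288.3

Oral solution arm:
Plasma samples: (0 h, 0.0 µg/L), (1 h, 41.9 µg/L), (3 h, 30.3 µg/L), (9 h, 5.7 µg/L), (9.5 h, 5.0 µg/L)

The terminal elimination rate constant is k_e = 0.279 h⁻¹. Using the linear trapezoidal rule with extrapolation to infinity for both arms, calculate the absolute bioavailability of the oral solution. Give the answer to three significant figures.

F = 0.0450

Trapezoidal AUC_0→5.5 (IV):
  [0→1.5]: (1337.5+880.1)/2 × 1.5 = 1663.2
  [1.5→4.5]: (880.1+381.1)/2 × 3 = 1891.8
  [4.5→5.5]: (381.1+288.3)/2 × 1 = 334.7
  Sum = 3889.7 µg/L·h
IV tail: 288.3/0.279 = 1033.333; AUC_iv,0→∞ = 3889.7 + 1033.333 = 4923.033 µg/L·h
Trapezoidal AUC_0→9.5 (oral solution):
  [0→1]: (0.0+41.9)/2 × 1 = 20.95
  [1→3]: (41.9+30.3)/2 × 2 = 72.2
  [3→9]: (30.3+5.7)/2 × 6 = 108.0
  [9→9.5]: (5.7+5.0)/2 × 0.5 = 2.675
  Sum = 203.825 µg/L·h
oral solution tail: 5.0/0.279 = 17.921; AUC_ev,0→∞ = 203.825 + 17.921 = 221.746 µg/L·h
F = (AUC_ev/D_ev)/(AUC_iv/D_iv) = (221.746/50)/(4923.033/50) = 4.43492/98.46066 = 0.0450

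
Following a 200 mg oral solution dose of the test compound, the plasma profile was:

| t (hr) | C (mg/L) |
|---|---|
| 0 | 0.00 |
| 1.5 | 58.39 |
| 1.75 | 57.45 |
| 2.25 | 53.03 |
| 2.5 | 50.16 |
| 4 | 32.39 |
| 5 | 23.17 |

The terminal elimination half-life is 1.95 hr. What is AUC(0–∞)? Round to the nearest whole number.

Trapezoidal AUC_0→5:
  [0→1.5]: (0.00+58.39)/2 × 1.5 = 43.7925
  [1.5→1.75]: (58.39+57.45)/2 × 0.25 = 14.48
  [1.75→2.25]: (57.45+53.03)/2 × 0.5 = 27.62
  [2.25→2.5]: (53.03+50.16)/2 × 0.25 = 12.89875
  [2.5→4]: (50.16+32.39)/2 × 1.5 = 61.9125
  [4→5]: (32.39+23.17)/2 × 1 = 27.78
  Sum = 188.48375 mg/L·hr
k_e = ln2 / t½ = 0.693147 / 1.95 = 0.3555 hr^-1
Extrapolated tail: C_last / k_e = 23.17 / 0.3555 = 65.176
AUC_0→∞ = 188.48375 + 65.176 = 253.65975 mg/L·hr

AUC = 254 mg/L·hr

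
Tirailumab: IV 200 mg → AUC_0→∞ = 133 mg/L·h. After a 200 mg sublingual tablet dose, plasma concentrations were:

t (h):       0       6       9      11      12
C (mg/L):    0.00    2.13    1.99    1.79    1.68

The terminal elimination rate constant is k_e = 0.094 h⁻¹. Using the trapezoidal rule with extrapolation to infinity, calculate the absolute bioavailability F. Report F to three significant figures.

Trapezoidal AUC_0→12 (sublingual tablet):
  [0→6]: (0.00+2.13)/2 × 6 = 6.39
  [6→9]: (2.13+1.99)/2 × 3 = 6.18
  [9→11]: (1.99+1.79)/2 × 2 = 3.78
  [11→12]: (1.79+1.68)/2 × 1 = 1.735
  Sum = 18.085 mg/L·h
Tail: C_last/k_e = 1.68/0.094 = 17.872
AUC_0→∞ (sublingual tablet) = 18.085 + 17.872 = 35.957 mg/L·h
F = (AUC_ev/D_ev)/(AUC_iv/D_iv) = (35.957/200)/(133/200) = 0.179785/0.665 = 0.2704

F = 0.270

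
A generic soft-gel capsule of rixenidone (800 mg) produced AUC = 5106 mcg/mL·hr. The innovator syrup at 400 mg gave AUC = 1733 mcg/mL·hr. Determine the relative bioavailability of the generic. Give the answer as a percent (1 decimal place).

F_rel = 147.3%

F_rel = (AUC_test/D_test) / (AUC_ref/D_ref)
      = (5106/800) / (1733/400)
      = 6.3825 / 4.3325 = 1.4732 = 147.32%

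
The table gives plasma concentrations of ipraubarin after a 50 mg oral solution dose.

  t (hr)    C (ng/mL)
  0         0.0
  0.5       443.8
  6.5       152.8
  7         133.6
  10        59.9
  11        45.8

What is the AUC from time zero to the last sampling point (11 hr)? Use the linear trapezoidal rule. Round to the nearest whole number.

AUC = 2315 ng/mL·hr

Trapezoidal AUC_0→11:
  [0→0.5]: (0.0+443.8)/2 × 0.5 = 110.95
  [0.5→6.5]: (443.8+152.8)/2 × 6 = 1789.8
  [6.5→7]: (152.8+133.6)/2 × 0.5 = 71.6
  [7→10]: (133.6+59.9)/2 × 3 = 290.25
  [10→11]: (59.9+45.8)/2 × 1 = 52.85
  Sum = 2315.45 ng/mL·hr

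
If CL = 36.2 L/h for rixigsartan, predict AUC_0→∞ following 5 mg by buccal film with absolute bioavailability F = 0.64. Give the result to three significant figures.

AUC = 0.0884 mg/L·h

AUC_0→∞ = F × Dose / CL
        = 0.64 × 5 / 36.2 = 0.0883978 mg/L·h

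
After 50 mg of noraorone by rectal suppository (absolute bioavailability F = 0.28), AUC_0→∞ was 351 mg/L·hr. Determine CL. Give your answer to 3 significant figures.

CL = F × Dose / AUC_0→∞
   = 0.28 × 50 / 351 = 0.039886 L/hr

CL = 0.0399 L/hr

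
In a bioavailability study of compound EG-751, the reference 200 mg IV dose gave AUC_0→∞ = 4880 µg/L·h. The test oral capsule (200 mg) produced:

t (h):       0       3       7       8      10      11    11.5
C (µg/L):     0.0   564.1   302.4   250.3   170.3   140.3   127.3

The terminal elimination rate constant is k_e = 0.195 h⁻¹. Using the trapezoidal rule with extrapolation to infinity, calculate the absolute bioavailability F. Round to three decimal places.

Trapezoidal AUC_0→11.5 (oral capsule):
  [0→3]: (0.0+564.1)/2 × 3 = 846.15
  [3→7]: (564.1+302.4)/2 × 4 = 1733.0
  [7→8]: (302.4+250.3)/2 × 1 = 276.35
  [8→10]: (250.3+170.3)/2 × 2 = 420.6
  [10→11]: (170.3+140.3)/2 × 1 = 155.3
  [11→11.5]: (140.3+127.3)/2 × 0.5 = 66.9
  Sum = 3498.3 µg/L·h
Tail: C_last/k_e = 127.3/0.195 = 652.821
AUC_0→∞ (oral capsule) = 3498.3 + 652.821 = 4151.121 µg/L·h
F = (AUC_ev/D_ev)/(AUC_iv/D_iv) = (4151.121/200)/(4880/200) = 20.755605/24.4 = 0.8506

F = 0.851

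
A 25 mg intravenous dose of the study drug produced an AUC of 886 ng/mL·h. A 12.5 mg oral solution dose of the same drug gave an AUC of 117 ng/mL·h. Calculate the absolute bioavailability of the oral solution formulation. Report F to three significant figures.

F = 0.264

F = (AUC_ev / D_ev) / (AUC_iv / D_iv)
  = (117/12.5) / (886/25)
  = 9.36 / 35.44 = 0.2641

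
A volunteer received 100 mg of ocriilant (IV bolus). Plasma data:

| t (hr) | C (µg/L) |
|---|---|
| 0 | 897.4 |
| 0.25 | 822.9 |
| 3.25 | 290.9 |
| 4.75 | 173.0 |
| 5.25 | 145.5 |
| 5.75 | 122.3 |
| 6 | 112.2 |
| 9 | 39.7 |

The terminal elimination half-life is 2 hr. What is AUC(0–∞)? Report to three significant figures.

Trapezoidal AUC_0→9:
  [0→0.25]: (897.4+822.9)/2 × 0.25 = 215.0375
  [0.25→3.25]: (822.9+290.9)/2 × 3 = 1670.7
  [3.25→4.75]: (290.9+173.0)/2 × 1.5 = 347.925
  [4.75→5.25]: (173.0+145.5)/2 × 0.5 = 79.625
  [5.25→5.75]: (145.5+122.3)/2 × 0.5 = 66.95
  [5.75→6]: (122.3+112.2)/2 × 0.25 = 29.3125
  [6→9]: (112.2+39.7)/2 × 3 = 227.85
  Sum = 2637.4 µg/L·hr
k_e = ln2 / t½ = 0.693147 / 2 = 0.3466 hr^-1
Extrapolated tail: C_last / k_e = 39.7 / 0.3466 = 114.541
AUC_0→∞ = 2637.4 + 114.541 = 2751.941 µg/L·hr

AUC = 2750 µg/L·hr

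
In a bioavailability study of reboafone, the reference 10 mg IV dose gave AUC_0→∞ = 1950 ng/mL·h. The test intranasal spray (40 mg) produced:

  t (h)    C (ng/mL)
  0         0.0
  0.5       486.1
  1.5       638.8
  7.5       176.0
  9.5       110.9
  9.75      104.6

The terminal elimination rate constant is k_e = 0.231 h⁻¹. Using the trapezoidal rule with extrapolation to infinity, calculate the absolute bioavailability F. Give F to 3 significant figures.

Trapezoidal AUC_0→9.75 (intranasal spray):
  [0→0.5]: (0.0+486.1)/2 × 0.5 = 121.525
  [0.5→1.5]: (486.1+638.8)/2 × 1 = 562.45
  [1.5→7.5]: (638.8+176.0)/2 × 6 = 2444.4
  [7.5→9.5]: (176.0+110.9)/2 × 2 = 286.9
  [9.5→9.75]: (110.9+104.6)/2 × 0.25 = 26.9375
  Sum = 3442.2125 ng/mL·h
Tail: C_last/k_e = 104.6/0.231 = 452.814
AUC_0→∞ (intranasal spray) = 3442.2125 + 452.814 = 3895.0265 ng/mL·h
F = (AUC_ev/D_ev)/(AUC_iv/D_iv) = (3895.0265/40)/(1950/10) = 97.3757/195 = 0.4994

F = 0.499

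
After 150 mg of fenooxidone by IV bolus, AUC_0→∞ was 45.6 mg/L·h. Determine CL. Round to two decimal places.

CL = Dose_iv / AUC_0→∞
   = 150 / 45.6 = 3.28947 L/h

CL = 3.29 L/h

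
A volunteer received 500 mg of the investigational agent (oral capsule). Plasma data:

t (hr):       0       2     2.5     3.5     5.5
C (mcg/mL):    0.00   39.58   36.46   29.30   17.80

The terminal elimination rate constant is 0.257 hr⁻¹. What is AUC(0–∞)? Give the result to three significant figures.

AUC = 208 mcg/mL·hr

Trapezoidal AUC_0→5.5:
  [0→2]: (0.00+39.58)/2 × 2 = 39.58
  [2→2.5]: (39.58+36.46)/2 × 0.5 = 19.01
  [2.5→3.5]: (36.46+29.30)/2 × 1 = 32.88
  [3.5→5.5]: (29.30+17.80)/2 × 2 = 47.1
  Sum = 138.57 mcg/mL·hr
Extrapolated tail: C_last / k_e = 17.80 / 0.257 = 69.261
AUC_0→∞ = 138.57 + 69.261 = 207.831 mcg/mL·hr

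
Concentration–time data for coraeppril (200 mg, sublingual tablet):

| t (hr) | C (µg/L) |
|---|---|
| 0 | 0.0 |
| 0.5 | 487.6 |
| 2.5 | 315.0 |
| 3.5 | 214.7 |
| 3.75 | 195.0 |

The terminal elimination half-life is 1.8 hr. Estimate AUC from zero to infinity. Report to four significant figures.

Trapezoidal AUC_0→3.75:
  [0→0.5]: (0.0+487.6)/2 × 0.5 = 121.9
  [0.5→2.5]: (487.6+315.0)/2 × 2 = 802.6
  [2.5→3.5]: (315.0+214.7)/2 × 1 = 264.85
  [3.5→3.75]: (214.7+195.0)/2 × 0.25 = 51.2125
  Sum = 1240.5625 µg/L·hr
k_e = ln2 / t½ = 0.693147 / 1.8 = 0.3851 hr^-1
Extrapolated tail: C_last / k_e = 195.0 / 0.3851 = 506.362
AUC_0→∞ = 1240.5625 + 506.362 = 1746.9245 µg/L·hr

AUC = 1747 µg/L·hr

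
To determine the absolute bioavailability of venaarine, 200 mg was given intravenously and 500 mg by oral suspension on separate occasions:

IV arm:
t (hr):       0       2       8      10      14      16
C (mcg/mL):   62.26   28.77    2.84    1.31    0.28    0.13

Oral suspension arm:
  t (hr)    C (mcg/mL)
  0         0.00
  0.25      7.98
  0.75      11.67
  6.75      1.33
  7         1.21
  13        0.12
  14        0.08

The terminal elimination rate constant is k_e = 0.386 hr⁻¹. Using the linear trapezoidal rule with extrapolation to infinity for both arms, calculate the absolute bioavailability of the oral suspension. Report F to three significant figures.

Trapezoidal AUC_0→16 (IV):
  [0→2]: (62.26+28.77)/2 × 2 = 91.03
  [2→8]: (28.77+2.84)/2 × 6 = 94.83
  [8→10]: (2.84+1.31)/2 × 2 = 4.15
  [10→14]: (1.31+0.28)/2 × 4 = 3.18
  [14→16]: (0.28+0.13)/2 × 2 = 0.41
  Sum = 193.6 mcg/mL·hr
IV tail: 0.13/0.386 = 0.337; AUC_iv,0→∞ = 193.6 + 0.337 = 193.937 mcg/mL·hr
Trapezoidal AUC_0→14 (oral suspension):
  [0→0.25]: (0.00+7.98)/2 × 0.25 = 0.9975
  [0.25→0.75]: (7.98+11.67)/2 × 0.5 = 4.9125
  [0.75→6.75]: (11.67+1.33)/2 × 6 = 39.0
  [6.75→7]: (1.33+1.21)/2 × 0.25 = 0.3175
  [7→13]: (1.21+0.12)/2 × 6 = 3.99
  [13→14]: (0.12+0.08)/2 × 1 = 0.1
  Sum = 49.3175 mcg/mL·hr
oral suspension tail: 0.08/0.386 = 0.207; AUC_ev,0→∞ = 49.3175 + 0.207 = 49.5245 mcg/mL·hr
F = (AUC_ev/D_ev)/(AUC_iv/D_iv) = (49.5245/500)/(193.937/200) = 0.099049/0.969685 = 0.1021

F = 0.102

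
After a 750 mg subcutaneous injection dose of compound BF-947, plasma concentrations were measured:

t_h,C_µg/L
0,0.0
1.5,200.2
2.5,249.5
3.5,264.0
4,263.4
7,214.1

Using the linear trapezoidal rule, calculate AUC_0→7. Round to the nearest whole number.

AUC = 1480 µg/L·h

Trapezoidal AUC_0→7:
  [0→1.5]: (0.0+200.2)/2 × 1.5 = 150.15
  [1.5→2.5]: (200.2+249.5)/2 × 1 = 224.85
  [2.5→3.5]: (249.5+264.0)/2 × 1 = 256.75
  [3.5→4]: (264.0+263.4)/2 × 0.5 = 131.85
  [4→7]: (263.4+214.1)/2 × 3 = 716.25
  Sum = 1479.85 µg/L·h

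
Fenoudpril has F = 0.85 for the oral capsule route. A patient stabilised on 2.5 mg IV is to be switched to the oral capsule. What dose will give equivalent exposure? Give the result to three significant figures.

D_oral = 2.94 mg

For equal systemic exposure: F × D_ev = D_iv
D_ev = D_iv / F = 2.5 / 0.85 = 2.94118 mg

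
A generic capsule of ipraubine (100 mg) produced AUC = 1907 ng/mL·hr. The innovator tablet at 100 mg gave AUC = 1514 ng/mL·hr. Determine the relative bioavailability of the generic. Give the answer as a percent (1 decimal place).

F_rel = 126.0%

F_rel = (AUC_test/D_test) / (AUC_ref/D_ref)
      = (1907/100) / (1514/100)
      = 19.07 / 15.14 = 1.2596 = 125.96%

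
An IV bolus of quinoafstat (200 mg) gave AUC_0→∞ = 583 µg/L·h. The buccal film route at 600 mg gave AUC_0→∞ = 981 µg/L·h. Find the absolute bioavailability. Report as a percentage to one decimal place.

F = (AUC_ev / D_ev) / (AUC_iv / D_iv)
  = (981/600) / (583/200)
  = 1.635 / 2.915 = 0.5609
  = 56.09%

F = 56.1%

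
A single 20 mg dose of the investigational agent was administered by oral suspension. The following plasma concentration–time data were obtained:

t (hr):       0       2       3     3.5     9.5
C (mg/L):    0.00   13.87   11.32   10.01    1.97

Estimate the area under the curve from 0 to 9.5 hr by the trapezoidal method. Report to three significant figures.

Trapezoidal AUC_0→9.5:
  [0→2]: (0.00+13.87)/2 × 2 = 13.87
  [2→3]: (13.87+11.32)/2 × 1 = 12.595
  [3→3.5]: (11.32+10.01)/2 × 0.5 = 5.3325
  [3.5→9.5]: (10.01+1.97)/2 × 6 = 35.94
  Sum = 67.7375 mg/L·hr

AUC = 67.7 mg/L·hr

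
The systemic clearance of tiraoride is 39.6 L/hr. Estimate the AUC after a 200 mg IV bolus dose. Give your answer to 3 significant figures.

AUC_0→∞ = Dose_iv / CL
        = 200 / 39.6 = 5.05051 mg/L·hr

AUC = 5.05 mg/L·hr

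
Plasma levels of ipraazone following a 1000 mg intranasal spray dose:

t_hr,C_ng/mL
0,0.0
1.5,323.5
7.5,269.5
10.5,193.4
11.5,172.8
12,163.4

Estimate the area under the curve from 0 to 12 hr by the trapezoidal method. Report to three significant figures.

Trapezoidal AUC_0→12:
  [0→1.5]: (0.0+323.5)/2 × 1.5 = 242.625
  [1.5→7.5]: (323.5+269.5)/2 × 6 = 1779.0
  [7.5→10.5]: (269.5+193.4)/2 × 3 = 694.35
  [10.5→11.5]: (193.4+172.8)/2 × 1 = 183.1
  [11.5→12]: (172.8+163.4)/2 × 0.5 = 84.05
  Sum = 2983.125 ng/mL·hr

AUC = 2980 ng/mL·hr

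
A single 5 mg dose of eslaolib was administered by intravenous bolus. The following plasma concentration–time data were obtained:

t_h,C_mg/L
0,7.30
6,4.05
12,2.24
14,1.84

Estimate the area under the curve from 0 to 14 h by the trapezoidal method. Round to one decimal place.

Trapezoidal AUC_0→14:
  [0→6]: (7.30+4.05)/2 × 6 = 34.05
  [6→12]: (4.05+2.24)/2 × 6 = 18.87
  [12→14]: (2.24+1.84)/2 × 2 = 4.08
  Sum = 57.0 mg/L·h

AUC = 57.0 mg/L·h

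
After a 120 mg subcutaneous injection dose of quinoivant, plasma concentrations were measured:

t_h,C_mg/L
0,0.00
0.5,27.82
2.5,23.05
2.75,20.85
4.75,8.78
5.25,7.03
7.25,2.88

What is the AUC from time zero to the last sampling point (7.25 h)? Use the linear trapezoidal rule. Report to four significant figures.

Trapezoidal AUC_0→7.25:
  [0→0.5]: (0.00+27.82)/2 × 0.5 = 6.955
  [0.5→2.5]: (27.82+23.05)/2 × 2 = 50.87
  [2.5→2.75]: (23.05+20.85)/2 × 0.25 = 5.4875
  [2.75→4.75]: (20.85+8.78)/2 × 2 = 29.63
  [4.75→5.25]: (8.78+7.03)/2 × 0.5 = 3.9525
  [5.25→7.25]: (7.03+2.88)/2 × 2 = 9.91
  Sum = 106.805 mg/L·h

AUC = 106.8 mg/L·h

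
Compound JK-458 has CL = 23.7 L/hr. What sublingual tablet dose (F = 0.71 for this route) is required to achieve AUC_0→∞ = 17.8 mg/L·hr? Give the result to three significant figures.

Dose = CL × AUC_0→∞ / F
     = 23.7 × 17.8 / 0.71 = 594.169 mg

Dose = 594 mg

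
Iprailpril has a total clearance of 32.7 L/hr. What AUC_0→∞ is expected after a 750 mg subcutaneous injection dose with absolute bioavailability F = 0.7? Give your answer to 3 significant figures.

AUC = 16.1 mg/L·hr

AUC_0→∞ = F × Dose / CL
        = 0.7 × 750 / 32.7 = 16.055 mg/L·hr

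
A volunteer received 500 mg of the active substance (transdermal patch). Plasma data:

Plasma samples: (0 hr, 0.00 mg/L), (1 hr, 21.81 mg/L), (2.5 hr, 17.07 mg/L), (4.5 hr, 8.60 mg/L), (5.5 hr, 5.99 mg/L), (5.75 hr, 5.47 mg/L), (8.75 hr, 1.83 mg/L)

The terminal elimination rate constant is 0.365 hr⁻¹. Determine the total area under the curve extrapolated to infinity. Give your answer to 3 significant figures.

Trapezoidal AUC_0→8.75:
  [0→1]: (0.00+21.81)/2 × 1 = 10.905
  [1→2.5]: (21.81+17.07)/2 × 1.5 = 29.16
  [2.5→4.5]: (17.07+8.60)/2 × 2 = 25.67
  [4.5→5.5]: (8.60+5.99)/2 × 1 = 7.295
  [5.5→5.75]: (5.99+5.47)/2 × 0.25 = 1.4325
  [5.75→8.75]: (5.47+1.83)/2 × 3 = 10.95
  Sum = 85.4125 mg/L·hr
Extrapolated tail: C_last / k_e = 1.83 / 0.365 = 5.014
AUC_0→∞ = 85.4125 + 5.014 = 90.4265 mg/L·hr

AUC = 90.4 mg/L·hr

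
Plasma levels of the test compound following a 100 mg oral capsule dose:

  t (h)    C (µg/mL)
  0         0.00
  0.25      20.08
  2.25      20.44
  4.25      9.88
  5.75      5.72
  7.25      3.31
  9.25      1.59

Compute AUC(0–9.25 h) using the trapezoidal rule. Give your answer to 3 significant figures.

Trapezoidal AUC_0→9.25:
  [0→0.25]: (0.00+20.08)/2 × 0.25 = 2.51
  [0.25→2.25]: (20.08+20.44)/2 × 2 = 40.52
  [2.25→4.25]: (20.44+9.88)/2 × 2 = 30.32
  [4.25→5.75]: (9.88+5.72)/2 × 1.5 = 11.7
  [5.75→7.25]: (5.72+3.31)/2 × 1.5 = 6.7725
  [7.25→9.25]: (3.31+1.59)/2 × 2 = 4.9
  Sum = 96.7225 µg/mL·h

AUC = 96.7 µg/mL·h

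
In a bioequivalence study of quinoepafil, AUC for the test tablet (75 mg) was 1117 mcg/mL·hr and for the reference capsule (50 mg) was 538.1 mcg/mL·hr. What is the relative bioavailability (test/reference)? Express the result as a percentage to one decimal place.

F_rel = (AUC_test/D_test) / (AUC_ref/D_ref)
      = (1117/75) / (538.1/50)
      = 14.8933 / 10.762 = 1.3839 = 138.39%

F_rel = 138.4%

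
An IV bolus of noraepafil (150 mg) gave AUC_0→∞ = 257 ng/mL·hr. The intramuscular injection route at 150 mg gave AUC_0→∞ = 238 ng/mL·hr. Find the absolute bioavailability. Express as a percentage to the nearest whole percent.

F = (AUC_ev / D_ev) / (AUC_iv / D_iv)
  = (238/150) / (257/150)
  = 1.58667 / 1.71333 = 0.9261
  = 92.61%

F = 93%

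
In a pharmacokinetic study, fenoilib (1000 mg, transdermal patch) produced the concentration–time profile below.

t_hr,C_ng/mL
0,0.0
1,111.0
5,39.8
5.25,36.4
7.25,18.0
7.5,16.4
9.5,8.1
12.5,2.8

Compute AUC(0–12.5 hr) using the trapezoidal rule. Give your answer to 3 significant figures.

Trapezoidal AUC_0→12.5:
  [0→1]: (0.0+111.0)/2 × 1 = 55.5
  [1→5]: (111.0+39.8)/2 × 4 = 301.6
  [5→5.25]: (39.8+36.4)/2 × 0.25 = 9.525
  [5.25→7.25]: (36.4+18.0)/2 × 2 = 54.4
  [7.25→7.5]: (18.0+16.4)/2 × 0.25 = 4.3
  [7.5→9.5]: (16.4+8.1)/2 × 2 = 24.5
  [9.5→12.5]: (8.1+2.8)/2 × 3 = 16.35
  Sum = 466.175 ng/mL·hr

AUC = 466 ng/mL·hr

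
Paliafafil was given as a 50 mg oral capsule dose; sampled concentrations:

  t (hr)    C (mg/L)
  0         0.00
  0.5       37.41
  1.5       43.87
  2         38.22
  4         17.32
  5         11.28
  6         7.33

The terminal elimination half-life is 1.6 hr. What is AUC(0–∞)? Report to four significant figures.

AUC = 166.6 mg/L·hr

Trapezoidal AUC_0→6:
  [0→0.5]: (0.00+37.41)/2 × 0.5 = 9.3525
  [0.5→1.5]: (37.41+43.87)/2 × 1 = 40.64
  [1.5→2]: (43.87+38.22)/2 × 0.5 = 20.5225
  [2→4]: (38.22+17.32)/2 × 2 = 55.54
  [4→5]: (17.32+11.28)/2 × 1 = 14.3
  [5→6]: (11.28+7.33)/2 × 1 = 9.305
  Sum = 149.66 mg/L·hr
k_e = ln2 / t½ = 0.693147 / 1.6 = 0.4332 hr^-1
Extrapolated tail: C_last / k_e = 7.33 / 0.4332 = 16.921
AUC_0→∞ = 149.66 + 16.921 = 166.581 mg/L·hr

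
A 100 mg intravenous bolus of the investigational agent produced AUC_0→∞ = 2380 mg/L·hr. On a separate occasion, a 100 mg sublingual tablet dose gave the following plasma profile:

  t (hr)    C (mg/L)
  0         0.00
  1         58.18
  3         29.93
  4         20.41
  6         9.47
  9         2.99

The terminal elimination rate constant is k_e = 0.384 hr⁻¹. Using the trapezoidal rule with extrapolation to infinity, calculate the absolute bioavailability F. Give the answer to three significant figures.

F = 0.0835

Trapezoidal AUC_0→9 (sublingual tablet):
  [0→1]: (0.00+58.18)/2 × 1 = 29.09
  [1→3]: (58.18+29.93)/2 × 2 = 88.11
  [3→4]: (29.93+20.41)/2 × 1 = 25.17
  [4→6]: (20.41+9.47)/2 × 2 = 29.88
  [6→9]: (9.47+2.99)/2 × 3 = 18.69
  Sum = 190.94 mg/L·hr
Tail: C_last/k_e = 2.99/0.384 = 7.786
AUC_0→∞ (sublingual tablet) = 190.94 + 7.786 = 198.726 mg/L·hr
F = (AUC_ev/D_ev)/(AUC_iv/D_iv) = (198.726/100)/(2380/100) = 1.98726/23.8 = 0.0835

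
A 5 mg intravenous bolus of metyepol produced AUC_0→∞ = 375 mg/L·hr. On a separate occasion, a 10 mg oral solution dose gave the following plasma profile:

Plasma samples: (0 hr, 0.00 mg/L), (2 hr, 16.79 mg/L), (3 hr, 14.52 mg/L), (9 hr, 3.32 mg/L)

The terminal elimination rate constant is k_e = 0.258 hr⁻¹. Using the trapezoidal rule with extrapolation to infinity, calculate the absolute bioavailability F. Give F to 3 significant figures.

F = 0.132

Trapezoidal AUC_0→9 (oral solution):
  [0→2]: (0.00+16.79)/2 × 2 = 16.79
  [2→3]: (16.79+14.52)/2 × 1 = 15.655
  [3→9]: (14.52+3.32)/2 × 6 = 53.52
  Sum = 85.965 mg/L·hr
Tail: C_last/k_e = 3.32/0.258 = 12.868
AUC_0→∞ (oral solution) = 85.965 + 12.868 = 98.833 mg/L·hr
F = (AUC_ev/D_ev)/(AUC_iv/D_iv) = (98.833/10)/(375/5) = 9.8833/75 = 0.1318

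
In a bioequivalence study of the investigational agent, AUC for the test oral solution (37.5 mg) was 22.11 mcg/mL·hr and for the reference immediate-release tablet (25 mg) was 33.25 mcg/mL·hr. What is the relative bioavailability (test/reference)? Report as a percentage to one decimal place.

F_rel = (AUC_test/D_test) / (AUC_ref/D_ref)
      = (22.11/37.5) / (33.25/25)
      = 0.5896 / 1.33 = 0.4433 = 44.33%

F_rel = 44.3%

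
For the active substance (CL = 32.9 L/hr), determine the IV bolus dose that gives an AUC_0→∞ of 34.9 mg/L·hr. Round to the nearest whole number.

Dose = 1148 mg

Dose_iv = CL × AUC_0→∞
     = 32.9 × 34.9 = 1148.21 mg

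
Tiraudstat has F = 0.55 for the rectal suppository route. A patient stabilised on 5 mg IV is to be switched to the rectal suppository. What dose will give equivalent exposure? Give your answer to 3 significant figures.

For equal systemic exposure: F × D_ev = D_iv
D_ev = D_iv / F = 5 / 0.55 = 9.09091 mg

D_rectal = 9.09 mg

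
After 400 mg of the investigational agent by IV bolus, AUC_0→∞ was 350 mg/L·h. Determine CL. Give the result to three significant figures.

CL = Dose_iv / AUC_0→∞
   = 400 / 350 = 1.14286 L/h

CL = 1.14 L/h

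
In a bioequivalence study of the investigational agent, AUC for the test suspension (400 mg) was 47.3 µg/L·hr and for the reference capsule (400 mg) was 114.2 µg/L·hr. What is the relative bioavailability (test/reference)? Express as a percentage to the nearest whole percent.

F_rel = (AUC_test/D_test) / (AUC_ref/D_ref)
      = (47.3/400) / (114.2/400)
      = 0.11825 / 0.2855 = 0.4142 = 41.42%

F_rel = 41%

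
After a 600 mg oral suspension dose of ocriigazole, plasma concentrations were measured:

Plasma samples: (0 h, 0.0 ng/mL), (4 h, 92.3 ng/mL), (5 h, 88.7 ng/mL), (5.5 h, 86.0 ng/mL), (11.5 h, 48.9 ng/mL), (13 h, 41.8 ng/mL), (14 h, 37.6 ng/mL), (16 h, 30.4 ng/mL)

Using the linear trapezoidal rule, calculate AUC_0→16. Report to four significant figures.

Trapezoidal AUC_0→16:
  [0→4]: (0.0+92.3)/2 × 4 = 184.6
  [4→5]: (92.3+88.7)/2 × 1 = 90.5
  [5→5.5]: (88.7+86.0)/2 × 0.5 = 43.675
  [5.5→11.5]: (86.0+48.9)/2 × 6 = 404.7
  [11.5→13]: (48.9+41.8)/2 × 1.5 = 68.025
  [13→14]: (41.8+37.6)/2 × 1 = 39.7
  [14→16]: (37.6+30.4)/2 × 2 = 68.0
  Sum = 899.2 ng/mL·h

AUC = 899.2 ng/mL·h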